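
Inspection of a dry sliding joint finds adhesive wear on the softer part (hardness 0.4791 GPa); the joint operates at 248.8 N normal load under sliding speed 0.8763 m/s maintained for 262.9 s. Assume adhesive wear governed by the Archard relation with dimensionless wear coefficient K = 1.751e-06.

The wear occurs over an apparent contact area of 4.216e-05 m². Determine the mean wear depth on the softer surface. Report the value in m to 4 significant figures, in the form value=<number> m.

value=4.969e-06 m

Each operation keeps full precision — intermediate values are shown rounded. Rounded just once to 4 significant digits.
Distance covered L = v·t = 0.8763 m/s × 262.9 s = 230.4 m.
Hardness H = 0.4791 GPa = 4.791e+08 Pa.
As SI base values: W = 248.8 N, H = 4.791e+08 Pa, K = 1.751e-06.
Apply Archard: V = K·W·L/H = 1.751e-06 · 248.8 · 230.4 / 4.791e+08 = 2.095e-10 m³.
Depth h = V/A = 2.095e-10 / 4.216e-05 = 4.969e-06 m.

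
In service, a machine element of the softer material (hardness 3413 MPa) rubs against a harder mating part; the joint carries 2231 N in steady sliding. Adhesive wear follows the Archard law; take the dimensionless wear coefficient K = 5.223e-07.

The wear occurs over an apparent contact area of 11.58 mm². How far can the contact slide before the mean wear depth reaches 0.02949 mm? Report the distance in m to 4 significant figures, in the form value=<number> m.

value=1000 m

All arithmetic holds full precision, and the intermediates are shown rounded. Rounded once at the end: four significant figures.
Hardness H = 3413 MPa = 3.413e+09 Pa.
Contact area A = 11.58 mm² = 1.158e-05 m².
Depth limit h_lim = 0.02949 mm = 2.949e-05 m.
Restated in SI base units: W = 2231 N, H = 3.413e+09 Pa, K = 5.223e-07.
Permissible volume V_lim = h_lim·A = 2.949e-05 · 1.158e-05 = 3.415e-10 m³.
Thus life L = V_lim·H/(K·W) = 3.415e-10 · 3.413e+09 / (5.223e-07 · 2231) = 1000 m.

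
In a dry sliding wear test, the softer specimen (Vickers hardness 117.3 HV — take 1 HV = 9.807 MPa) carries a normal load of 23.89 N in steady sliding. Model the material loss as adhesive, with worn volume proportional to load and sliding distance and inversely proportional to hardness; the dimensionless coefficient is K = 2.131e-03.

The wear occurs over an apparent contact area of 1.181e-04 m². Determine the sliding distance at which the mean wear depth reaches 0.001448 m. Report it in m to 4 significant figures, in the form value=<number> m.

Every step carries exact precision. Intermediates are printed rounded, and rounded once at the end to 4 significant digits.
Hardness H = 117.3 HV × 9.807 MPa/HV = 1150 MPa = 1.150e+09 Pa.
Expressed in SI base units: W = 23.89 N, H = 1.150e+09 Pa, K = 2.131e-03.
Wearable volume V_lim = h_lim·A = 0.001448 · 1.181e-04 = 1.710e-07 m³.
Thus life L = V_lim·H/(K·W) = 1.710e-07 · 1.150e+09 / (2.131e-03 · 23.89) = 3864 m.

value=3864 m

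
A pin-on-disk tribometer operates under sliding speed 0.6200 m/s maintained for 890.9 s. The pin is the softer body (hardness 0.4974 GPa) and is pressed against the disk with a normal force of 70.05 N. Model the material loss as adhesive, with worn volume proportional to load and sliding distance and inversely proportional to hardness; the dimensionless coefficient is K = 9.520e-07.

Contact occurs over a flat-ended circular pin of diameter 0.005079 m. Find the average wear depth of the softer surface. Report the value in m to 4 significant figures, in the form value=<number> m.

All arithmetic carries full float precision — displayed values are rounded; one last rounding, at four significant digits.
Convert: The distance L = v·t = 0.6200 m/s × 890.9 s = 552.4 m.
Convert: Hardness H = 0.4974 GPa = 4.974e+08 Pa.
Convert: Contact area A = π·d²/4 = π·(0.005079 m)²/4 = 2.026e-05 m².
Working in SI base units: W = 70.05 N, H = 4.974e+08 Pa, K = 9.520e-07.
Archard volume V = K·W·L/H = 9.520e-07 · 70.05 · 552.4 / 4.974e+08 = 7.406e-11 m³.
Mean depth h = V/A = 7.406e-11 / 2.026e-05 = 3.655e-06 m.

value=3.655e-06 m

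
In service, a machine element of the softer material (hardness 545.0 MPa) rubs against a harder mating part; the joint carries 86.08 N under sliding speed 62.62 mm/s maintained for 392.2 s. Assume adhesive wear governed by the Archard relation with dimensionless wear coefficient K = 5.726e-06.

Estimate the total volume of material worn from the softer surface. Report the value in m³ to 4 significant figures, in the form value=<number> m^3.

value=2.221e-11 m^3

Each operation holds full precision. The intermediates are printed rounded; rounded just once to 4 significant figures.
Sliding speed v = 62.62 mm/s = 0.06262 m/s. Total distance L = v·t = 0.06262 m/s × 392.2 s = 24.56 m.
Hardness H = 545.0 MPa = 5.450e+08 Pa.
Working in SI base units: W = 86.08 N, H = 5.450e+08 Pa, K = 5.726e-06.
By Archard's law, V = K·W·L/H = 5.726e-06 · 86.08 · 24.56 / 5.450e+08 = 2.221e-11 m³.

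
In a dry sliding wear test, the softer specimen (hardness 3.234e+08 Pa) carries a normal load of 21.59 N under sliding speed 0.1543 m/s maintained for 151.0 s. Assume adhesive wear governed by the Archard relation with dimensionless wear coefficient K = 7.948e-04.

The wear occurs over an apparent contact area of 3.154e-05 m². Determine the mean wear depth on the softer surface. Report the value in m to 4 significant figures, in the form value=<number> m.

All working math keeps full float precision — the intermediates are shown rounded; one last rounding: four significant digits.
Path length L = v·t = 0.1543 m/s × 151.0 s = 23.30 m.
As SI base values: W = 21.59 N, H = 3.234e+08 Pa, K = 7.948e-04.
Wear volume V = K·W·L/H = 7.948e-04 · 21.59 · 23.30 / 3.234e+08 = 1.236e-09 m³.
Mean depth h = V/A = 1.236e-09 / 3.154e-05 = 3.920e-05 m.

value=3.920e-05 m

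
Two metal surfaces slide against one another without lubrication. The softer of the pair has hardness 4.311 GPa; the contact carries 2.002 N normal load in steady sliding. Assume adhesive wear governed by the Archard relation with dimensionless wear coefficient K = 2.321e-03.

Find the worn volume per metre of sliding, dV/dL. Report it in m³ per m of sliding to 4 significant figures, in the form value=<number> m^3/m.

value=1.078e-12 m^3/m

All arithmetic runs at full precision — the intermediates are displayed rounded, and one final rounding: 4 significant digits.
Convert: Hardness H = 4.311 GPa = 4.311e+09 Pa.
In SI base units: W = 2.002 N, H = 4.311e+09 Pa, K = 2.321e-03.
Wear rate dV/dL = K·W/H, so: 2.321e-03 · 2.002 / 4.311e+09 = 1.078e-12 m³/m.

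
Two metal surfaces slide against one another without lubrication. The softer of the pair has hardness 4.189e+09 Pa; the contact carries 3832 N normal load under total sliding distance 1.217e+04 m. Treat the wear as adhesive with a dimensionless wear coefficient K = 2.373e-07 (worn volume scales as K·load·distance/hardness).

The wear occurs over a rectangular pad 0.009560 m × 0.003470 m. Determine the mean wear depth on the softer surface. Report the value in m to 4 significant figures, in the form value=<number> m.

Intermediates are printed rounded, and the algebra maintains full float precision. Rounded just once: 4 significant figures.
Contact area A = 0.009560 m × 0.003470 m = 3.317e-05 m².
Restated in SI base units: W = 3832 N, H = 4.189e+09 Pa, K = 2.373e-07.
Archard volume V = K·W·L/H = 2.373e-07 · 3832 · 1.217e+04 / 4.189e+09 = 2.642e-09 m³.
Depth of wear h = V/A = 2.642e-09 / 3.317e-05 = 7.964e-05 m.

value=7.964e-05 m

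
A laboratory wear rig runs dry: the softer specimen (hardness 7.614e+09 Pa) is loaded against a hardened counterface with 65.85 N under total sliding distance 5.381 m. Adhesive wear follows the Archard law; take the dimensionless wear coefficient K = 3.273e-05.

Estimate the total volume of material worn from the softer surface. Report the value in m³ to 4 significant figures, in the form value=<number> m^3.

value=1.523e-12 m^3

Every step keeps exact precision — quoted intermediates are rounded, and rounded just once, at four significant digits.
In SI base units: W = 65.85 N, H = 7.614e+09 Pa, K = 3.273e-05.
The Archard volume V = K·W·L/H = 3.273e-05 · 65.85 · 5.381 / 7.614e+09 = 1.523e-12 m³.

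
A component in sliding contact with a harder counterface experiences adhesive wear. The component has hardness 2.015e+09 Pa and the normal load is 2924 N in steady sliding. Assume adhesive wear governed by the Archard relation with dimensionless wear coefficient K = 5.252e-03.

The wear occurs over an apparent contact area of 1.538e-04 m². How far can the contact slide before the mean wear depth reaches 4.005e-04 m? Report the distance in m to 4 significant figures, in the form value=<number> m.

value=8.082 m

Every step runs at full float precision. Shown intermediates are rounded. Rounded just once to 4 significant digits.
In SI base units, W = 2924 N, H = 2.015e+09 Pa, K = 5.252e-03.
At the depth limit, V_lim = h_lim·A = 4.005e-04 · 1.538e-04 = 6.160e-08 m³.
Thus life L = V_lim·H/(K·W) = 6.160e-08 · 2.015e+09 / (5.252e-03 · 2924) = 8.082 m.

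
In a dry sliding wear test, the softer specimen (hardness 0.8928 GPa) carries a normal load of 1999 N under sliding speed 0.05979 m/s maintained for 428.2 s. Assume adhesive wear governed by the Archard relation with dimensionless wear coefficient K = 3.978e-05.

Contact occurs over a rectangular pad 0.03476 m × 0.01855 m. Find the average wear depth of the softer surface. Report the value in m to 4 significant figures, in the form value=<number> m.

Intermediate values are displayed rounded — all arithmetic carries exact precision. Rounded once at the end, at 4 significant digits.
Convert: Distance L = v·t = 0.05979 m/s × 428.2 s = 25.60 m.
Convert: Hardness H = 0.8928 GPa = 8.928e+08 Pa.
Convert: Contact area A = 0.03476 m × 0.01855 m = 6.448e-04 m².
SI base units throughout: W = 1999 N, H = 8.928e+08 Pa, K = 3.978e-05.
Archard volume V = K·W·L/H = 3.978e-05 · 1999 · 25.60 / 8.928e+08 = 2.280e-09 m³.
Depth h = V/A = 2.280e-09 / 6.448e-04 = 3.537e-06 m.

value=3.537e-06 m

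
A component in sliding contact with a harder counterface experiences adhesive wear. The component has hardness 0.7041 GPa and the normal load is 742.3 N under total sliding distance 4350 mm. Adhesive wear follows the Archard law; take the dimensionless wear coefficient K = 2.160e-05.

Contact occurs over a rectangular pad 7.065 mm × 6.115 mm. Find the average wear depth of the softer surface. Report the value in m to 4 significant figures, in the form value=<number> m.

value=2.293e-06 m

Shown intermediates are rounded, and every step runs at full float precision. Rounded once at the end, at four significant figures.
Distance covered L = 4350 mm = 4.350 m.
Hardness H = 0.7041 GPa = 7.041e+08 Pa.
Pad sides 7.065 mm × 6.115 mm = 0.007065 m × 0.006115 m. Contact area A = 0.007065 m × 0.006115 m = 4.320e-05 m².
As SI base values: W = 742.3 N, H = 7.041e+08 Pa, K = 2.160e-05.
By Archard's law, V = K·W·L/H = 2.160e-05 · 742.3 · 4.350 / 7.041e+08 = 9.906e-11 m³.
Mean wear depth h = V/A = 9.906e-11 / 4.320e-05 = 2.293e-06 m.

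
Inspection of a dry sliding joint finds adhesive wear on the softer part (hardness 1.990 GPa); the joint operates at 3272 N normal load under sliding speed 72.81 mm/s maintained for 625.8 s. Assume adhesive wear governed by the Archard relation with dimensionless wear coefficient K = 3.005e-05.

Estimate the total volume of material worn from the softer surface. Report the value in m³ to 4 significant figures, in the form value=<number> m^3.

value=2.251e-09 m^3

Intermediates appear rounded, and all arithmetic maintains exact precision; rounded once at the end, at 4 significant figures.
Sliding speed v = 72.81 mm/s = 0.07281 m/s. Total distance L = v·t = 0.07281 m/s × 625.8 s = 45.56 m.
Hardness H = 1.990 GPa = 1.990e+09 Pa.
In SI base units: W = 3272 N, H = 1.990e+09 Pa, K = 3.005e-05.
By Archard's law, V = K·W·L/H = 3.005e-05 · 3272 · 45.56 / 1.990e+09 = 2.251e-09 m³.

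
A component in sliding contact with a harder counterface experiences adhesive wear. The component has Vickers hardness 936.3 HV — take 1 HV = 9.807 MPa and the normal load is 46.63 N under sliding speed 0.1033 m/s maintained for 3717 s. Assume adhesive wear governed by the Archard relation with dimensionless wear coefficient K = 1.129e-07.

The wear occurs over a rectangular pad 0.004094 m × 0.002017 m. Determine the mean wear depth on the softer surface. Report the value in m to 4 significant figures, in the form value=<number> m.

Displayed values are rounded — the algebra keeps full float precision — a single final rounding, at 4 significant digits.
Convert: Distance covered L = v·t = 0.1033 m/s × 3717 s = 384.0 m.
Convert: Hardness H = 936.3 HV × 9.807 MPa/HV = 9182 MPa = 9.182e+09 Pa.
Convert: Contact area A = 0.004094 m × 0.002017 m = 8.258e-06 m².
Restated in SI base units: W = 46.63 N, H = 9.182e+09 Pa, K = 1.129e-07.
Worn volume V = K·W·L/H = 1.129e-07 · 46.63 · 384.0 / 9.182e+09 = 2.201e-13 m³.
Depth h = V/A = 2.201e-13 / 8.258e-06 = 2.666e-08 m.

value=2.666e-08 m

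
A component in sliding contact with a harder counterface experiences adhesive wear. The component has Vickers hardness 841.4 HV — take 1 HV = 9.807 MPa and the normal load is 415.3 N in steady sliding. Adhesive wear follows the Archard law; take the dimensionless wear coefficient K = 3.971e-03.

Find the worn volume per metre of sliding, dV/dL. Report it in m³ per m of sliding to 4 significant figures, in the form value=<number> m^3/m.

Displayed values are rounded, and the computation keeps full precision, and rounded just once: four significant figures.
Hardness H = 841.4 HV × 9.807 MPa/HV = 8252 MPa = 8.252e+09 Pa.
As SI base values: W = 415.3 N, H = 8.252e+09 Pa, K = 3.971e-03.
The wear rate dV/dL = K·W/H: 3.971e-03 · 415.3 / 8.252e+09 = 1.999e-10 m³/m.

value=1.999e-10 m^3/m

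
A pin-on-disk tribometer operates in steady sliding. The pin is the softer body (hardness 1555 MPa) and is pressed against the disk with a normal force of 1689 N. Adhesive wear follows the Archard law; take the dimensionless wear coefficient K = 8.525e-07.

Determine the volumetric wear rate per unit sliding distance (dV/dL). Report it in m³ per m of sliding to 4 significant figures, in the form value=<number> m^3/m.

The computation maintains full float precision, and the intermediates are printed rounded. Rounded once at the end: 4 significant digits.
Hardness H = 1555 MPa = 1.555e+09 Pa.
Collected in SI base units: W = 1689 N, H = 1.555e+09 Pa, K = 8.525e-07.
Volumetric rate dV/dL = K·W/H, so: 8.525e-07 · 1689 / 1.555e+09 = 9.260e-13 m³/m.

value=9.260e-13 m^3/m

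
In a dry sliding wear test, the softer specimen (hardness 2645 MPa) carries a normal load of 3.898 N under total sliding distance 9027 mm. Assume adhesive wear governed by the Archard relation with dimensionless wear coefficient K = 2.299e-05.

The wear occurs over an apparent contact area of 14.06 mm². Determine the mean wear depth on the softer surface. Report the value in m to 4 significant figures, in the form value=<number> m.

value=2.175e-08 m

Every step maintains full float precision, and quoted intermediates are rounded. Rounded just once to 4 significant digits.
Convert: Distance L = 9027 mm = 9.027 m.
Convert: Hardness H = 2645 MPa = 2.645e+09 Pa.
Convert: Contact area A = 14.06 mm² = 1.406e-05 m².
Expressed in SI base units: W = 3.898 N, H = 2.645e+09 Pa, K = 2.299e-05.
Apply Archard: V = K·W·L/H = 2.299e-05 · 3.898 · 9.027 / 2.645e+09 = 3.058e-13 m³.
Wear depth h = V/A = 3.058e-13 / 1.406e-05 = 2.175e-08 m.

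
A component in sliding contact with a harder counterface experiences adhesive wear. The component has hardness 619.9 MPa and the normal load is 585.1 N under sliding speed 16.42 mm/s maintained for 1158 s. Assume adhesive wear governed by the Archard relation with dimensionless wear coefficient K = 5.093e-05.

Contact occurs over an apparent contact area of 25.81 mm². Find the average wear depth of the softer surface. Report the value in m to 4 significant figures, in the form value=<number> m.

value=3.541e-05 m

The algebra holds full float precision; intermediate values appear rounded; a lone final rounding, at four significant digits.
Sliding speed v = 16.42 mm/s = 0.01642 m/s. Total distance L = v·t = 0.01642 m/s × 1158 s = 19.01 m.
Hardness H = 619.9 MPa = 6.199e+08 Pa.
Contact area A = 25.81 mm² = 2.581e-05 m².
In SI base units: W = 585.1 N, H = 6.199e+08 Pa, K = 5.093e-05.
The Archard volume V = K·W·L/H = 5.093e-05 · 585.1 · 19.01 / 6.199e+08 = 9.140e-10 m³.
Depth h = V/A = 9.140e-10 / 2.581e-05 = 3.541e-05 m.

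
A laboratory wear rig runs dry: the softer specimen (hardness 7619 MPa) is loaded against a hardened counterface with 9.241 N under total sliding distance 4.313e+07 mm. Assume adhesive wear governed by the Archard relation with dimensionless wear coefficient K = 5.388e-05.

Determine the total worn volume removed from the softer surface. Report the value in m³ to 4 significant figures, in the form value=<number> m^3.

All arithmetic runs at full float precision, and displayed values are rounded; a single final rounding, at 4 significant digits.
Total distance L = 4.313e+07 mm = 4.313e+04 m.
Hardness H = 7619 MPa = 7.619e+09 Pa.
Expressed in SI base units: W = 9.241 N, H = 7.619e+09 Pa, K = 5.388e-05.
By Archard's law, V = K·W·L/H = 5.388e-05 · 9.241 · 4.313e+04 / 7.619e+09 = 2.819e-09 m³.

value=2.819e-09 m^3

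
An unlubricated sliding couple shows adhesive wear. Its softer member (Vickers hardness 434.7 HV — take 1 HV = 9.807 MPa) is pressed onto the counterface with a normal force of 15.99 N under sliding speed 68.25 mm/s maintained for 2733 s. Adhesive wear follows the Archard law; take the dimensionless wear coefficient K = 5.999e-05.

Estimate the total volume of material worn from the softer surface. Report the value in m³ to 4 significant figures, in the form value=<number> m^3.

value=4.197e-11 m^3

All working math keeps full float precision, and intermediate values are printed rounded, and one final rounding to four significant digits.
Convert: Sliding speed v = 68.25 mm/s = 0.06825 m/s. Distance L = v·t = 0.06825 m/s × 2733 s = 186.5 m.
Convert: Hardness H = 434.7 HV × 9.807 MPa/HV = 4263 MPa = 4.263e+09 Pa.
SI base units throughout: W = 15.99 N, H = 4.263e+09 Pa, K = 5.999e-05.
By Archard's law, V = K·W·L/H = 5.999e-05 · 15.99 · 186.5 / 4.263e+09 = 4.197e-11 m³.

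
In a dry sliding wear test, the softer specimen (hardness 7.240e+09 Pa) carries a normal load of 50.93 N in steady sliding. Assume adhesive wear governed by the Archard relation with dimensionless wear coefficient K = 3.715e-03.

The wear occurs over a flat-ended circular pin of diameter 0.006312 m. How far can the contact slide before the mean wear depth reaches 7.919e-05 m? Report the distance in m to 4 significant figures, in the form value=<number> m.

value=94.82 m

The algebra maintains full precision — the intermediates are printed rounded. Rounded just once, at 4 significant digits.
Convert: Contact area A = π·d²/4 = π·(0.006312 m)²/4 = 3.129e-05 m².
Collected in SI base units: W = 50.93 N, H = 7.240e+09 Pa, K = 3.715e-03.
Wearable volume V_lim = h_lim·A = 7.919e-05 · 3.129e-05 = 2.478e-09 m³.
Sliding life L = V_lim·H/(K·W) = 2.478e-09 · 7.240e+09 / (3.715e-03 · 50.93) = 94.82 m.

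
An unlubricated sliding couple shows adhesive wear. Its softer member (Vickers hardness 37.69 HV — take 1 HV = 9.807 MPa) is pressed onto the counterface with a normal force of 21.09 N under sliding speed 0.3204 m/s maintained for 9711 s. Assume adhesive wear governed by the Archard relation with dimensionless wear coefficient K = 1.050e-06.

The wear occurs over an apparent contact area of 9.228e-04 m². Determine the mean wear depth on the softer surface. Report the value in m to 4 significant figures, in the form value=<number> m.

value=2.020e-07 m

Each operation keeps full float precision, and intermediate values are displayed rounded; a single final rounding to four significant figures.
Convert: The distance L = v·t = 0.3204 m/s × 9711 s = 3111 m.
Convert: Hardness H = 37.69 HV × 9.807 MPa/HV = 369.6 MPa = 3.696e+08 Pa.
SI base units throughout: W = 21.09 N, H = 3.696e+08 Pa, K = 1.050e-06.
By Archard's law, V = K·W·L/H = 1.050e-06 · 21.09 · 3111 / 3.696e+08 = 1.864e-10 m³.
Wear depth h = V/A = 1.864e-10 / 9.228e-04 = 2.020e-07 m.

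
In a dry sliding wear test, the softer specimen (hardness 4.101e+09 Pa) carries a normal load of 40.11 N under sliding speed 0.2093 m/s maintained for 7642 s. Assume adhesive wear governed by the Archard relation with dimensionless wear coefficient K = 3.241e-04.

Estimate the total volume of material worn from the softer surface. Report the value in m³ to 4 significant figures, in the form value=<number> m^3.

value=5.070e-09 m^3

Intermediate values are printed rounded. The computation maintains exact precision. Rounded just once to 4 significant figures.
Path length L = v·t = 0.2093 m/s × 7642 s = 1599 m.
In SI base units, W = 40.11 N, H = 4.101e+09 Pa, K = 3.241e-04.
Archard relation: V = K·W·L/H = 3.241e-04 · 40.11 · 1599 / 4.101e+09 = 5.070e-09 m³.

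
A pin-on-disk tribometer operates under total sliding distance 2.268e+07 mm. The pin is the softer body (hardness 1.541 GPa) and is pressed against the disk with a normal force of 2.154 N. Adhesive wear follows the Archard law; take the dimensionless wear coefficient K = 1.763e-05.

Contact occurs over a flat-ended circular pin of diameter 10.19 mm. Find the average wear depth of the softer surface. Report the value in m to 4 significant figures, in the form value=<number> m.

Intermediate values are displayed rounded, and every step carries full float precision, and a single final rounding: four significant digits.
Convert: Distance L = 2.268e+07 mm = 2.268e+04 m.
Convert: Hardness H = 1.541 GPa = 1.541e+09 Pa.
Convert: Pin diameter d = 10.19 mm = 0.01019 m. Contact area A = π·d²/4 = π·(0.01019 m)²/4 = 8.155e-05 m².
Restated in SI base units: W = 2.154 N, H = 1.541e+09 Pa, K = 1.763e-05.
Wear volume V = K·W·L/H = 1.763e-05 · 2.154 · 2.268e+04 / 1.541e+09 = 5.589e-10 m³.
Depth h = V/A = 5.589e-10 / 8.155e-05 = 6.853e-06 m.

value=6.853e-06 m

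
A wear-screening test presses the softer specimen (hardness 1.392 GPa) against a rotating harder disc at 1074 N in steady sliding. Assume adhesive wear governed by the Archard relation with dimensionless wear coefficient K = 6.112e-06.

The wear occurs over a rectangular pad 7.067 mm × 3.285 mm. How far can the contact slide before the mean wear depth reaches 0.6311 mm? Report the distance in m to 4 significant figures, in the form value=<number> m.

value=3107 m

Quoted intermediates are rounded; each operation holds exact precision; rounded once at the end to four significant figures.
Convert: Hardness H = 1.392 GPa = 1.392e+09 Pa.
Convert: Pad sides 7.067 mm × 3.285 mm = 0.007067 m × 0.003285 m. Contact area A = 0.007067 m × 0.003285 m = 2.322e-05 m².
Convert: Depth limit h_lim = 0.6311 mm = 6.311e-04 m.
In SI base units, W = 1074 N, H = 1.392e+09 Pa, K = 6.112e-06.
Limit volume V_lim = h_lim·A = 6.311e-04 · 2.322e-05 = 1.465e-08 m³.
So the life L = V_lim·H/(K·W) = 1.465e-08 · 1.392e+09 / (6.112e-06 · 1074) = 3107 m.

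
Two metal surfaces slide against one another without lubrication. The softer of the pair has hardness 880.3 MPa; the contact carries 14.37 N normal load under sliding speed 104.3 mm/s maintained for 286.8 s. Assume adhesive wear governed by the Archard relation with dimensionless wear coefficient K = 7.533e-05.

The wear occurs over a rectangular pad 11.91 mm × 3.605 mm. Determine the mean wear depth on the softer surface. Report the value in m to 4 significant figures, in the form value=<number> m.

value=8.567e-07 m

Printed values are rounded — each operation carries full float precision — one final rounding, at 4 significant digits.
Sliding speed v = 104.3 mm/s = 0.1043 m/s. Sliding distance L = v·t = 0.1043 m/s × 286.8 s = 29.91 m.
Hardness H = 880.3 MPa = 8.803e+08 Pa.
Pad sides 11.91 mm × 3.605 mm = 0.01191 m × 0.003605 m. Contact area A = 0.01191 m × 0.003605 m = 4.294e-05 m².
As SI base values: W = 14.37 N, H = 8.803e+08 Pa, K = 7.533e-05.
Wear volume V = K·W·L/H = 7.533e-05 · 14.37 · 29.91 / 8.803e+08 = 3.678e-11 m³.
Depth h = V/A = 3.678e-11 / 4.294e-05 = 8.567e-07 m.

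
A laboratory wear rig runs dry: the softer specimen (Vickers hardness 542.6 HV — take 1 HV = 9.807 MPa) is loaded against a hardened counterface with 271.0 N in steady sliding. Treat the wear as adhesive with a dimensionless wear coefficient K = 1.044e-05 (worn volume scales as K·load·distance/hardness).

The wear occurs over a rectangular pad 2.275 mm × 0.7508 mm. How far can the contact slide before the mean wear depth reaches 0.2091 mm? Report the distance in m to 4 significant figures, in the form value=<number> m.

value=671.7 m

The computation maintains full float precision. The intermediates are printed rounded. Rounded just once, at four significant digits.
Convert: Hardness H = 542.6 HV × 9.807 MPa/HV = 5321 MPa = 5.321e+09 Pa.
Convert: Pad sides 2.275 mm × 0.7508 mm = 2.275e-03 m × 7.508e-04 m. Contact area A = 2.275e-03 m × 7.508e-04 m = 1.708e-06 m².
Convert: Depth limit h_lim = 0.2091 mm = 2.091e-04 m.
Working in SI base units: W = 271.0 N, H = 5.321e+09 Pa, K = 1.044e-05.
Allowed volume V_lim = h_lim·A = 2.091e-04 · 1.708e-06 = 3.572e-10 m³.
Inverting, life L = V_lim·H/(K·W) = 3.572e-10 · 5.321e+09 / (1.044e-05 · 271.0) = 671.7 m.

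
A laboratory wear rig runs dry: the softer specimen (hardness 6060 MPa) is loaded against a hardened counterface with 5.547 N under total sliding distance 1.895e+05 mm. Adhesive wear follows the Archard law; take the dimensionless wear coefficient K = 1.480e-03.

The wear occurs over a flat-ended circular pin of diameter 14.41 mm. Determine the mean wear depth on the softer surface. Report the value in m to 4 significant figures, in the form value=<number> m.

value=1.574e-06 m

Intermediates are displayed rounded — each operation keeps full float precision. Rounded just once, at four significant digits.
The distance L = 1.895e+05 mm = 189.5 m.
Hardness H = 6060 MPa = 6.060e+09 Pa.
Pin diameter d = 14.41 mm = 0.01441 m. Contact area A = π·d²/4 = π·(0.01441 m)²/4 = 1.631e-04 m².
Working in SI base units: W = 5.547 N, H = 6.060e+09 Pa, K = 1.480e-03.
Archard volume V = K·W·L/H = 1.480e-03 · 5.547 · 189.5 / 6.060e+09 = 2.567e-10 m³.
Mean depth h = V/A = 2.567e-10 / 1.631e-04 = 1.574e-06 m.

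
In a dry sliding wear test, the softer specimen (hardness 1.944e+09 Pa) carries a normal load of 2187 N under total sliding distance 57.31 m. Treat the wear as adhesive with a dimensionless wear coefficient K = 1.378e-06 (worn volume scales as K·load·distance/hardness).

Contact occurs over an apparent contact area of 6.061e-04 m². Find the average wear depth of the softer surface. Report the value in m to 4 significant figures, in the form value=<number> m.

value=1.466e-07 m

Shown intermediates are rounded. The computation carries full precision; rounded once at the end to four significant figures.
As SI base values: W = 2187 N, H = 1.944e+09 Pa, K = 1.378e-06.
The Archard volume V = K·W·L/H = 1.378e-06 · 2187 · 57.31 / 1.944e+09 = 8.884e-11 m³.
Mean depth h = V/A = 8.884e-11 / 6.061e-04 = 1.466e-07 m.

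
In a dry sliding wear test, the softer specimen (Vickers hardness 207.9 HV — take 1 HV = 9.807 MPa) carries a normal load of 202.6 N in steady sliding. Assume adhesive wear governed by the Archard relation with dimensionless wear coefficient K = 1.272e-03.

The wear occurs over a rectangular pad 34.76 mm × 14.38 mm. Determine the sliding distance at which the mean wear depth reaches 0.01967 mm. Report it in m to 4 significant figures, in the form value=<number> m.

The intermediates appear rounded; all arithmetic maintains full float precision; one final rounding, at 4 significant figures.
Convert: Hardness H = 207.9 HV × 9.807 MPa/HV = 2039 MPa = 2.039e+09 Pa.
Convert: Pad sides 34.76 mm × 14.38 mm = 0.03476 m × 0.01438 m. Contact area A = 0.03476 m × 0.01438 m = 4.998e-04 m².
Convert: Depth limit h_lim = 0.01967 mm = 1.967e-05 m.
In SI base units: W = 202.6 N, H = 2.039e+09 Pa, K = 1.272e-03.
Wearable volume V_lim = h_lim·A = 1.967e-05 · 4.998e-04 = 9.832e-09 m³.
Life L = V_lim·H/(K·W) = 9.832e-09 · 2.039e+09 / (1.272e-03 · 202.6) = 77.79 m.

value=77.79 m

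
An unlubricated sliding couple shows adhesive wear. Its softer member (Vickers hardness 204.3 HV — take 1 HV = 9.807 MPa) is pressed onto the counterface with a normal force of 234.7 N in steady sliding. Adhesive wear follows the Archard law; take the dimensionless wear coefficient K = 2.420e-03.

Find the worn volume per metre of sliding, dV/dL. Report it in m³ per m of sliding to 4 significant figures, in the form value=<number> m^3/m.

Intermediates are printed rounded; all working math holds full float precision; one final rounding, at 4 significant digits.
Convert: Hardness H = 204.3 HV × 9.807 MPa/HV = 2004 MPa = 2.004e+09 Pa.
Collected in SI base units: W = 234.7 N, H = 2.004e+09 Pa, K = 2.420e-03.
Sliding wear rate dV/dL = K·W/H (independent of L): 2.420e-03 · 234.7 / 2.004e+09 = 2.835e-10 m³/m.

value=2.835e-10 m^3/m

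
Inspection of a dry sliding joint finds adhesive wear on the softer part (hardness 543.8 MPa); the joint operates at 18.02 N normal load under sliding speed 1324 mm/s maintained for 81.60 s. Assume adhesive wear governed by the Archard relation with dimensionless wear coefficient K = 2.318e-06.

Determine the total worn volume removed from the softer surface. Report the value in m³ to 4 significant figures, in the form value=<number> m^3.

The intermediates are displayed rounded. Each operation runs at full precision, and rounded once at the end, at four significant figures.
Convert: Sliding speed v = 1324 mm/s = 1.324 m/s. Distance L = v·t = 1.324 m/s × 81.60 s = 108.0 m.
Convert: Hardness H = 543.8 MPa = 5.438e+08 Pa.
In SI base units: W = 18.02 N, H = 5.438e+08 Pa, K = 2.318e-06.
Volume removed: V = K·W·L/H = 2.318e-06 · 18.02 · 108.0 / 5.438e+08 = 8.299e-12 m³.

value=8.299e-12 m^3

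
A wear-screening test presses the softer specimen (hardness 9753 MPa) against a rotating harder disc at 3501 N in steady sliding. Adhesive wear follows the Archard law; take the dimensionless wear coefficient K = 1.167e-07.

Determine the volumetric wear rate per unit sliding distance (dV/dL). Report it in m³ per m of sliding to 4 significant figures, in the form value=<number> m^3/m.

The intermediates appear rounded. All working math carries full float precision, and one last rounding: four significant figures.
Convert: Hardness H = 9753 MPa = 9.753e+09 Pa.
Working in SI base units: W = 3501 N, H = 9.753e+09 Pa, K = 1.167e-07.
Sliding wear rate dV/dL = K·W/H, per unit distance: 1.167e-07 · 3501 / 9.753e+09 = 4.189e-14 m³/m.

value=4.189e-14 m^3/m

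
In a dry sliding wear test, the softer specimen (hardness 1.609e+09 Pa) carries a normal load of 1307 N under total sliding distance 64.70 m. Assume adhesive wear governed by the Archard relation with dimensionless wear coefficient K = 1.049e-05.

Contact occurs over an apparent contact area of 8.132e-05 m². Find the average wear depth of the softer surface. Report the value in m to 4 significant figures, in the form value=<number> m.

All arithmetic keeps full float precision — intermediates are displayed rounded — a lone final rounding to 4 significant digits.
Working in SI base units: W = 1307 N, H = 1.609e+09 Pa, K = 1.049e-05.
Apply Archard: V = K·W·L/H = 1.049e-05 · 1307 · 64.70 / 1.609e+09 = 5.513e-10 m³.
Mean depth h = V/A = 5.513e-10 / 8.132e-05 = 6.780e-06 m.

value=6.780e-06 m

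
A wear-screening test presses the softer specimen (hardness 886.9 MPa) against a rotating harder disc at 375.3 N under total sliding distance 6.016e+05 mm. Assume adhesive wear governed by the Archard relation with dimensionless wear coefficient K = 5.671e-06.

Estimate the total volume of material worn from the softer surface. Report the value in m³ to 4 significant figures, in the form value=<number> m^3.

The intermediates are displayed rounded; all arithmetic keeps full float precision; one last rounding: four significant figures.
Sliding distance L = 6.016e+05 mm = 601.6 m.
Hardness H = 886.9 MPa = 8.869e+08 Pa.
In SI base units, W = 375.3 N, H = 8.869e+08 Pa, K = 5.671e-06.
By Archard's law, V = K·W·L/H = 5.671e-06 · 375.3 · 601.6 / 8.869e+08 = 1.444e-09 m³.

value=1.444e-09 m^3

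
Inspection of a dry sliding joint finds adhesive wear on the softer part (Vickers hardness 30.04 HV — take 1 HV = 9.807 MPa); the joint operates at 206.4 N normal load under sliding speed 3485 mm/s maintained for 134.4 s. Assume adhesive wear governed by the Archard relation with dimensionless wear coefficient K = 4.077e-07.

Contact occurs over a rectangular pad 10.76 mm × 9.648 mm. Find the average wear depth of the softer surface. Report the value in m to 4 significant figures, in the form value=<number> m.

value=1.289e-06 m

The intermediates are shown rounded; the computation keeps exact precision, and a lone final rounding to four significant figures.
Convert: Sliding speed v = 3485 mm/s = 3.485 m/s. Path length L = v·t = 3.485 m/s × 134.4 s = 468.4 m.
Convert: Hardness H = 30.04 HV × 9.807 MPa/HV = 294.6 MPa = 2.946e+08 Pa.
Convert: Pad sides 10.76 mm × 9.648 mm = 0.01076 m × 0.009648 m. Contact area A = 0.01076 m × 0.009648 m = 1.038e-04 m².
Working in SI base units: W = 206.4 N, H = 2.946e+08 Pa, K = 4.077e-07.
Archard volume V = K·W·L/H = 4.077e-07 · 206.4 · 468.4 / 2.946e+08 = 1.338e-10 m³.
Depth h = V/A = 1.338e-10 / 1.038e-04 = 1.289e-06 m.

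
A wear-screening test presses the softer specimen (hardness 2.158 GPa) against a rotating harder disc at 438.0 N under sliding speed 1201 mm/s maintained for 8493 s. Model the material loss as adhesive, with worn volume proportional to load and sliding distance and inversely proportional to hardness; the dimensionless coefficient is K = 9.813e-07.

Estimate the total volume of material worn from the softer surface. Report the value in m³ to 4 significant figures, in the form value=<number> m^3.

value=2.032e-09 m^3

Each operation carries full float precision; the intermediates are displayed rounded. Rounded just once, at four significant digits.
Sliding speed v = 1201 mm/s = 1.201 m/s. Sliding distance L = v·t = 1.201 m/s × 8493 s = 1.020e+04 m.
Hardness H = 2.158 GPa = 2.158e+09 Pa.
In SI base units, W = 438.0 N, H = 2.158e+09 Pa, K = 9.813e-07.
The Archard volume V = K·W·L/H = 9.813e-07 · 438.0 · 1.020e+04 / 2.158e+09 = 2.032e-09 m³.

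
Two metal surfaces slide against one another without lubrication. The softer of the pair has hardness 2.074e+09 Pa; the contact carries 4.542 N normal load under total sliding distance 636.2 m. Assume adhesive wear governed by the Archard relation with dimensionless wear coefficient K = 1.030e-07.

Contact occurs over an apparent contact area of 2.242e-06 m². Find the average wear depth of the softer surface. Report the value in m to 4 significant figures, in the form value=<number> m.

The algebra carries full float precision. Intermediate values are displayed rounded — a single final rounding to 4 significant digits.
In SI base units, W = 4.542 N, H = 2.074e+09 Pa, K = 1.030e-07.
Wear volume V = K·W·L/H = 1.030e-07 · 4.542 · 636.2 / 2.074e+09 = 1.435e-13 m³.
Depth h = V/A = 1.435e-13 / 2.242e-06 = 6.401e-08 m.

value=6.401e-08 m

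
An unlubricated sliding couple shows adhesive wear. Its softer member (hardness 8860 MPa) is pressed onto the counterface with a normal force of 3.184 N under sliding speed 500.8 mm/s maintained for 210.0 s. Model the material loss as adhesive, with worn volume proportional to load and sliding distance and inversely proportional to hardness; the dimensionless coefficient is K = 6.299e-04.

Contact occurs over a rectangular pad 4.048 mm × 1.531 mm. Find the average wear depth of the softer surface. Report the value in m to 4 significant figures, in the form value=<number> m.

value=3.841e-06 m

All arithmetic keeps full float precision; intermediate values appear rounded — rounded once at the end to four significant figures.
Convert: Sliding speed v = 500.8 mm/s = 0.5008 m/s. Distance covered L = v·t = 0.5008 m/s × 210.0 s = 105.2 m.
Convert: Hardness H = 8860 MPa = 8.860e+09 Pa.
Convert: Pad sides 4.048 mm × 1.531 mm = 0.004048 m × 0.001531 m. Contact area A = 0.004048 m × 0.001531 m = 6.197e-06 m².
As SI base values: W = 3.184 N, H = 8.860e+09 Pa, K = 6.299e-04.
Worn volume V = K·W·L/H = 6.299e-04 · 3.184 · 105.2 / 8.860e+09 = 2.381e-11 m³.
Mean wear depth h = V/A = 2.381e-11 / 6.197e-06 = 3.841e-06 m.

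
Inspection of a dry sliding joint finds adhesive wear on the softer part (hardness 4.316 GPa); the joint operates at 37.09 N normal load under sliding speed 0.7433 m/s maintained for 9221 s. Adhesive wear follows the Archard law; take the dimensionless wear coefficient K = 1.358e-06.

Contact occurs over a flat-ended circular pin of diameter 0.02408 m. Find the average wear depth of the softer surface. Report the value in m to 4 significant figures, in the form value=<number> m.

Every step runs at full float precision — the intermediates are shown rounded; one final rounding to 4 significant figures.
Distance L = v·t = 0.7433 m/s × 9221 s = 6854 m.
Hardness H = 4.316 GPa = 4.316e+09 Pa.
Contact area A = π·d²/4 = π·(0.02408 m)²/4 = 4.554e-04 m².
In SI base units: W = 37.09 N, H = 4.316e+09 Pa, K = 1.358e-06.
The Archard volume V = K·W·L/H = 1.358e-06 · 37.09 · 6854 / 4.316e+09 = 7.999e-11 m³.
Depth of wear h = V/A = 7.999e-11 / 4.554e-04 = 1.756e-07 m.

value=1.756e-07 m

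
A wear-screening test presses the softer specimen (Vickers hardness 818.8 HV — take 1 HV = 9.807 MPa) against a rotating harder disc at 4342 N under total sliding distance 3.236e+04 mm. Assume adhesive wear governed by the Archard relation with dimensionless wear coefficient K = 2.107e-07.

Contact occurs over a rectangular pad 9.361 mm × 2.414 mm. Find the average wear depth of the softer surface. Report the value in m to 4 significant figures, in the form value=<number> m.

Shown intermediates are rounded. Each operation maintains exact precision, and one last rounding, at 4 significant digits.
Convert: Total distance L = 3.236e+04 mm = 32.36 m.
Convert: Hardness H = 818.8 HV × 9.807 MPa/HV = 8030 MPa = 8.030e+09 Pa.
Convert: Pad sides 9.361 mm × 2.414 mm = 0.009361 m × 0.002414 m. Contact area A = 0.009361 m × 0.002414 m = 2.260e-05 m².
In SI base units: W = 4342 N, H = 8.030e+09 Pa, K = 2.107e-07.
Apply Archard: V = K·W·L/H = 2.107e-07 · 4342 · 32.36 / 8.030e+09 = 3.687e-12 m³.
Mean wear depth h = V/A = 3.687e-12 / 2.260e-05 = 1.632e-07 m.

value=1.632e-07 m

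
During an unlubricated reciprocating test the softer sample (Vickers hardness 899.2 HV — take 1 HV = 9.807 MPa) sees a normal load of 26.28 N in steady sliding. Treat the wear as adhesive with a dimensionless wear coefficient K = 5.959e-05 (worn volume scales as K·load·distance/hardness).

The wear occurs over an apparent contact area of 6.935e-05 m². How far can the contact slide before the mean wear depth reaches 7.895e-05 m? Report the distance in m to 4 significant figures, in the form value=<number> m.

value=3.083e+04 m

The intermediates are displayed rounded; the computation holds full float precision. Rounded once at the end to 4 significant digits.
Hardness H = 899.2 HV × 9.807 MPa/HV = 8818 MPa = 8.818e+09 Pa.
Collected in SI base units: W = 26.28 N, H = 8.818e+09 Pa, K = 5.959e-05.
At the depth limit, V_lim = h_lim·A = 7.895e-05 · 6.935e-05 = 5.475e-09 m³.
Inverting, life L = V_lim·H/(K·W) = 5.475e-09 · 8.818e+09 / (5.959e-05 · 26.28) = 3.083e+04 m.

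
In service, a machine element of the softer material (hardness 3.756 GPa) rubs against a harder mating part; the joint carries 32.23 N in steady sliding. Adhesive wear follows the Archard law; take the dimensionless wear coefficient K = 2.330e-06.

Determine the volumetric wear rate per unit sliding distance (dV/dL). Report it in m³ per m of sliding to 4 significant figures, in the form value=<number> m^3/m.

All working math maintains full precision — the intermediates are printed rounded — one last rounding, at 4 significant figures.
Hardness H = 3.756 GPa = 3.756e+09 Pa.
Working in SI base units: W = 32.23 N, H = 3.756e+09 Pa, K = 2.330e-06.
Wear rate dV/dL = K·W/H (no L dependence): 2.330e-06 · 32.23 / 3.756e+09 = 1.999e-14 m³/m.

value=1.999e-14 m^3/m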